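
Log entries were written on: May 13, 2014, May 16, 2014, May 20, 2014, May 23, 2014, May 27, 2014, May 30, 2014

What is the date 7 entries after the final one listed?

Every event lands on a Tuesday or Friday (gaps cycle 3, 4, 3, 4, 3).
So the schedule is: every Tuesday and Friday.
Next Tuesday: June 3, 2014.
The following Friday is June 6, 2014.
Next Tuesday: June 10, 2014.
Next Friday: June 13, 2014.
The following Tuesday is June 17, 2014.
The following Friday is June 20, 2014.
The following Tuesday is June 24, 2014.

June 24, 2014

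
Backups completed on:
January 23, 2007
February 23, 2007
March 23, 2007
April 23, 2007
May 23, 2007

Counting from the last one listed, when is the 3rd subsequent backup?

The day-of-month is always 23 (31, 28, 31, 30 days between events).
So this recurs on the 23rd of each month.
Next: June 2007 → June 23, 2007.
Next: July 2007 → July 23, 2007.
Next: August 2007 → August 23, 2007.

August 23, 2007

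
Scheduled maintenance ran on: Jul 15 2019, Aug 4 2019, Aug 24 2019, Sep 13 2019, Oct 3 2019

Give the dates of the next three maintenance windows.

Every event comes 20 days after the last (20, 20, 20, 20).
Oct 3 2019 + 20 days = Oct 23 2019.
Oct 23 2019 + 20 days = Nov 12 2019.
Nov 12 2019 + 20 days = Dec 2 2019.

Oct 23 2019, Nov 12 2019, Dec 2 2019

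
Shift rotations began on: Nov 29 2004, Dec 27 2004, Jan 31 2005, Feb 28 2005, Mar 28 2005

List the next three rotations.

Apr 25 2005, May 30 2005, Jun 27 2005

All Mondays; the gaps (28, 35, 28, 28) vary with month length.
This is the last Monday of each month.
April 2005 ends with Monday Apr 25 2005.
Last Monday of May 2005: May 30 2005.
Last Monday of June 2005: Jun 27 2005.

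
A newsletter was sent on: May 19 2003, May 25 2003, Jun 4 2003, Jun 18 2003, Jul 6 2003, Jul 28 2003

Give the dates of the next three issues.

The spacing grows by 4 each time: 6, 10, 14, 18, 22 days.
Next gap: 26 days. Jul 28 2003 + 26 days = Aug 23 2003.
Next gap: 30 days. Aug 23 2003 + 30 days = Sep 22 2003.
Next gap: 34 days. Sep 22 2003 + 34 days = Oct 26 2003.

Aug 23 2003, Sep 22 2003, Oct 26 2003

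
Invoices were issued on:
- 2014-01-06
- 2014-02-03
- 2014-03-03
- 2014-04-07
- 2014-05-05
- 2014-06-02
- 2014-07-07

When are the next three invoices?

All dates are Mondays, 28, 28, 35, 28, 28, 35 days apart.
Specifically, the 1st Monday of each month.
August 2014 — 1st Monday is 2014-08-04.
1st Monday of September 2014: 2014-09-01.
1st Monday of October 2014: 2014-10-06.

2014-08-04, 2014-09-01, 2014-10-06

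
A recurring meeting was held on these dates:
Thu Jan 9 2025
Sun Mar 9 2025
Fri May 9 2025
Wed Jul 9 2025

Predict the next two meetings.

Each date is the 9th; the gaps (59, 61, 61) track the month lengths.
The rule is the 9th of every 2 months.
Next: September 2025 → Tue Sep 9 2025.
November 2025: Sun Nov 9 2025.

Tue Sep 9 2025, Sun Nov 9 2025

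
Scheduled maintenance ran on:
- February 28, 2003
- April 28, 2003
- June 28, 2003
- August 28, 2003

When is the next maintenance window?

October 28, 2003

The day-of-month is always 28 (59, 61, 61 days between events).
So this recurs on the 28th of every 2 months.
Next: October 2003 → October 28, 2003.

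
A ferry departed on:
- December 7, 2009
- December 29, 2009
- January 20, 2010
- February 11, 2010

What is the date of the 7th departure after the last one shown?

The spacing is 22, 22, 22 days — always 22 days.
February 11, 2010 + 22 days = March 5, 2010.
March 5, 2010 + 22 days = March 27, 2010.
March 27, 2010 + 22 days = April 18, 2010.
April 18, 2010 + 22 days = May 10, 2010.
May 10, 2010 + 22 days = June 1, 2010.
June 1, 2010 + 22 days = June 23, 2010.
June 23, 2010 + 22 days = July 15, 2010.

July 15, 2010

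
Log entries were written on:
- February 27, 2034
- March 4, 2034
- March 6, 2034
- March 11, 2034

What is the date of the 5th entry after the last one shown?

Every event lands on a Monday or Saturday (gaps cycle 5, 2, 5).
So the schedule is: every Monday and Saturday.
Next Monday: March 13, 2034.
The following Saturday is March 18, 2034.
The following Monday is March 20, 2034.
The following Saturday is March 25, 2034.
Next Monday: March 27, 2034.

March 27, 2034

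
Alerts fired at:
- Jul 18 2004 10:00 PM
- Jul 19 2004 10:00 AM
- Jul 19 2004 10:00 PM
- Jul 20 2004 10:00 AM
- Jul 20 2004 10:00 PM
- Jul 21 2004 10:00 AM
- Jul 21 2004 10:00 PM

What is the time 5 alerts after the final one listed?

Spacing: 12, 12, 12, 12, 12, 12 h — constant 12 h.
Jul 21 2004 10:00 PM + 12 h = Jul 22 2004 10:00 AM.
Jul 22 2004 10:00 AM + 12 h = Jul 22 2004 10:00 PM.
Jul 22 2004 10:00 PM + 12 h = Jul 23 2004 10:00 AM.
Jul 23 2004 10:00 AM + 12 h = Jul 23 2004 10:00 PM.
Jul 23 2004 10:00 PM + 12 h = Jul 24 2004 10:00 AM.

Jul 24 2004 10:00 AM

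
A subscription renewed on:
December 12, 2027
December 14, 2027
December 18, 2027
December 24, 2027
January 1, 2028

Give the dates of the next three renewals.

Intervals are 2, 4, 6, 8 days — an arithmetic progression with common difference 2.
Next gap: 10 days. January 1, 2028 + 10 days = January 11, 2028.
Next gap: 12 days. January 11, 2028 + 12 days = January 23, 2028.
Next gap: 14 days. January 23, 2028 + 14 days = February 6, 2028.

January 11, 2028; January 23, 2028; February 6, 2028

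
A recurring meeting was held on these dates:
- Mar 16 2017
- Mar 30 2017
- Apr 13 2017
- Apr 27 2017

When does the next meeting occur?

Gaps between consecutive events: 14, 14, 14 days — a constant 14-day interval.
Apr 27 2017 + 14 days = May 11 2017.

May 11 2017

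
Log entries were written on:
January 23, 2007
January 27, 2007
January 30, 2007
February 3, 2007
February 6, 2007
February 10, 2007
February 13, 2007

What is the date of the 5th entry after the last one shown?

March 3, 2007

Gaps: 4, 3, 4, 3, 4, 3 days — not constant, but cyclic with period 2.
The events fall on every Tuesday and Saturday.
Next Saturday: February 17, 2007.
Next Tuesday: February 20, 2007.
The following Saturday is February 24, 2007.
Next Tuesday: February 27, 2007.
The following Saturday is March 3, 2007.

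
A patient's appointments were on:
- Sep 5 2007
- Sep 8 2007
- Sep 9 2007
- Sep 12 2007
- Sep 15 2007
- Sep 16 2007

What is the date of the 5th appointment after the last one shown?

Sep 29 2007

Every event lands on a Wednesday or Saturday or Sunday (gaps cycle 3, 1, 3, 3, 1).
So the schedule is: every Wednesday, Saturday and Sunday.
The following Wednesday is Sep 19 2007.
The following Saturday is Sep 22 2007.
Next Sunday: Sep 23 2007.
Next Wednesday: Sep 26 2007.
Next Saturday: Sep 29 2007.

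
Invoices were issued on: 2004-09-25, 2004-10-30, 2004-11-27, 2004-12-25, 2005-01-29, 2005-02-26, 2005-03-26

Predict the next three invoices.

2005-04-30, 2005-05-28, 2005-06-25

All Saturdays; the gaps (35, 28, 28, 35, 28, 28) vary with month length.
This is the last Saturday of each month.
April 2005 ends with Saturday 2005-04-30.
Last Saturday of May 2005: 2005-05-28.
Last Saturday of June 2005: 2005-06-25.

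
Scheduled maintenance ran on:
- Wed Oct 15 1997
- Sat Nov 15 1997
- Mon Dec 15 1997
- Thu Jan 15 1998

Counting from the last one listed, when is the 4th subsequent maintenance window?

Gaps: 31, 30, 31 days — not constant. Every event is on the 15th of the month.
Pattern: the 15th of each month.
Next: February 1998 → Sun Feb 15 1998.
Next: March 1998 → Sun Mar 15 1998.
Next: April 1998 → Wed Apr 15 1998.
May 1998: Fri May 15 1998.

Fri May 15 1998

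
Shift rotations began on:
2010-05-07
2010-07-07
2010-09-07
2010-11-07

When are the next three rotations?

2011-01-07, 2011-03-07, 2011-05-07

Each date is the 7th; the gaps (61, 62, 61) track the month lengths.
The rule is the 7th of every 2 months.
Next: January 2011 → 2011-01-07.
Next: March 2011 → 2011-03-07.
May 2011: 2011-05-07.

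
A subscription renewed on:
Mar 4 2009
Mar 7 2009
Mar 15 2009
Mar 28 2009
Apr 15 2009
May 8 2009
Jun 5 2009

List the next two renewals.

Jul 8 2009, Aug 15 2009

Gaps: 3, 8, 13, 18, 23, 28 days — each gap is 5 larger than the previous one.
Next gap: 33 days. Jun 5 2009 + 33 days = Jul 8 2009.
Next gap: 38 days. Jul 8 2009 + 38 days = Aug 15 2009.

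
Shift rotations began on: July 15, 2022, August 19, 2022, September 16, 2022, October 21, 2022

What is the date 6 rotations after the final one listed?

April 21, 2023

These are Fridays at 28- or 35-day spacing (35, 28, 35).
The pattern: 3rd Friday of the month.
3rd Friday of November 2022: November 18, 2022.
December 2022 — 3rd Friday is December 16, 2022.
January 2023 — 3rd Friday is January 20, 2023.
February 2023 — 3rd Friday is February 17, 2023.
3rd Friday of March 2023: March 17, 2023.
April 2023 — 3rd Friday is April 21, 2023.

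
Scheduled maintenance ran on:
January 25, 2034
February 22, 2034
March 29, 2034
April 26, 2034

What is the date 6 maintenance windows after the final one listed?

Every date is a Wednesday; gaps 28, 35, 28 days.
Each is the last Wednesday of its month (at least one falls on the 29th or later, ruling out '4th Wednesday').
May 2034 ends with Wednesday May 31, 2034.
June 2034 ends with Wednesday June 28, 2034.
July 2034 ends with Wednesday July 26, 2034.
Last Wednesday of August 2034: August 30, 2034.
Last Wednesday of September 2034: September 27, 2034.
Last Wednesday of October 2034: October 25, 2034.

October 25, 2034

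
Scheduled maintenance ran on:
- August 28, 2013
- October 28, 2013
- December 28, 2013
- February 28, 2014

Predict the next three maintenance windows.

April 28, 2014; June 28, 2014; August 28, 2014

The day-of-month is always 28 (61, 61, 62 days between events).
So this recurs on the 28th of every 2 months.
April 2014: April 28, 2014.
Next: June 2014 → June 28, 2014.
Next: August 2014 → August 28, 2014.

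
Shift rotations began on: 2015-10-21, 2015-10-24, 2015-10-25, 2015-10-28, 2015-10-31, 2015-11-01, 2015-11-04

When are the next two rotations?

The gap pattern 3, 1, 3, 3, 1, 3 repeats every 3 events.
These are the Wednesdays, Saturdays and Sundays of each week.
The following Saturday is 2015-11-07.
Next Sunday: 2015-11-08.

2015-11-07, 2015-11-08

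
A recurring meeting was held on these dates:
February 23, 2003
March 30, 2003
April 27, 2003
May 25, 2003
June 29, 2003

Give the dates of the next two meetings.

July 27, 2003; August 31, 2003

All Sundays; the gaps (35, 28, 28, 35) vary with month length.
This is the last Sunday of each month.
Last Sunday of July 2003: July 27, 2003.
August 2003 ends with Sunday August 31, 2003.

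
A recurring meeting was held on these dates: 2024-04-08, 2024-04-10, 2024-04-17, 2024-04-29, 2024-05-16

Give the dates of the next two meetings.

2024-06-07, 2024-07-04

The spacing grows by 5 each time: 2, 7, 12, 17 days.
Next gap: 22 days. 2024-05-16 + 22 days = 2024-06-07.
Next gap: 27 days. 2024-06-07 + 27 days = 2024-07-04.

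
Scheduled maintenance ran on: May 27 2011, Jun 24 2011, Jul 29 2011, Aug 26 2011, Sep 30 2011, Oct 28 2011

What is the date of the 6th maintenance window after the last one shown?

Apr 27 2012

Every date is a Friday; gaps 28, 35, 28, 35, 28 days.
Each is the last Friday of its month (at least one falls on the 29th or later, ruling out '4th Friday').
November 2011 ends with Friday Nov 25 2011.
December 2011 ends with Friday Dec 30 2011.
Last Friday of January 2012: Jan 27 2012.
Last Friday of February 2012: Feb 24 2012.
Last Friday of March 2012: Mar 30 2012.
April 2012 ends with Friday Apr 27 2012.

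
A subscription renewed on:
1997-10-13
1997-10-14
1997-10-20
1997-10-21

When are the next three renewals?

1997-10-27, 1997-10-28, 1997-11-03

Gaps: 1, 6, 1 days — not constant, but cyclic with period 2.
The events fall on every Monday and Tuesday.
Next Monday: 1997-10-27.
Next Tuesday: 1997-10-28.
The following Monday is 1997-11-03.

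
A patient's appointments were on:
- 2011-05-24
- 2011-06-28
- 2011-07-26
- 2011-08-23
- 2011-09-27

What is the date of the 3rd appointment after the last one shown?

All dates are Tuesdays, 35, 28, 28, 35 days apart.
Specifically, the 4th Tuesday of each month.
4th Tuesday of October 2011: 2011-10-25.
November 2011 — 4th Tuesday is 2011-11-22.
December 2011 — 4th Tuesday is 2011-12-27.

2011-12-27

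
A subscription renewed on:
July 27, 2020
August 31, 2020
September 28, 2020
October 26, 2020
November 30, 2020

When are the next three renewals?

Every date is a Monday; gaps 35, 28, 28, 35 days.
Each is the last Monday of its month (at least one falls on the 29th or later, ruling out '4th Monday').
December 2020 ends with Monday December 28, 2020.
January 2021 ends with Monday January 25, 2021.
February 2021 ends with Monday February 22, 2021.

December 28, 2020; January 25, 2021; February 22, 2021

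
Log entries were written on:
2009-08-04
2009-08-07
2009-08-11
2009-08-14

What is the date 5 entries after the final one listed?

2009-09-01

Gaps: 3, 4, 3 days — not constant, but cyclic with period 2.
The events fall on every Tuesday and Friday.
Next Tuesday: 2009-08-18.
The following Friday is 2009-08-21.
The following Tuesday is 2009-08-25.
Next Friday: 2009-08-28.
The following Tuesday is 2009-09-01.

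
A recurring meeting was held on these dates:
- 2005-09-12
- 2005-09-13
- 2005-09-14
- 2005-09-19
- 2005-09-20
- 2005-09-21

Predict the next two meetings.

2005-09-26, 2005-09-27

Gaps: 1, 1, 5, 1, 1 days — not constant, but cyclic with period 3.
The events fall on every Monday, Tuesday and Wednesday.
Next Monday: 2005-09-26.
Next Tuesday: 2005-09-27.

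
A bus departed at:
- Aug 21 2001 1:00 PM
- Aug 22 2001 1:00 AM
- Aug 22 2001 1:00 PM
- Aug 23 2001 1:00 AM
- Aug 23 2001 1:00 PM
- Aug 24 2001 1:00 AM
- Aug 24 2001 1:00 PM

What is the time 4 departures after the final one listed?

Spacing: 12, 12, 12, 12, 12, 12 h — constant 12 h.
Aug 24 2001 1:00 PM + 12 h = Aug 25 2001 1:00 AM.
Aug 25 2001 1:00 AM + 12 h = Aug 25 2001 1:00 PM.
Aug 25 2001 1:00 PM + 12 h = Aug 26 2001 1:00 AM.
Aug 26 2001 1:00 AM + 12 h = Aug 26 2001 1:00 PM.

Aug 26 2001 1:00 PM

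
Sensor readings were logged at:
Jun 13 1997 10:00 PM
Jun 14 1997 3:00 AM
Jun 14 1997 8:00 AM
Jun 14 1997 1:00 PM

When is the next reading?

Gaps: 5, 5, 5 hours — each event is 5 hours after the previous one.
Jun 14 1997 1:00 PM + 5 h = Jun 14 1997 6:00 PM.

Jun 14 1997 6:00 PM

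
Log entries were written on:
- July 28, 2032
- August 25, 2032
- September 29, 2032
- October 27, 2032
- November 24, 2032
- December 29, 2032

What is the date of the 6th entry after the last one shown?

Every date is a Wednesday; gaps 28, 35, 28, 28, 35 days.
Each is the last Wednesday of its month (at least one falls on the 29th or later, ruling out '4th Wednesday').
January 2033 ends with Wednesday January 26, 2033.
February 2033 ends with Wednesday February 23, 2033.
March 2033 ends with Wednesday March 30, 2033.
April 2033 ends with Wednesday April 27, 2033.
Last Wednesday of May 2033: May 25, 2033.
Last Wednesday of June 2033: June 29, 2033.

June 29, 2033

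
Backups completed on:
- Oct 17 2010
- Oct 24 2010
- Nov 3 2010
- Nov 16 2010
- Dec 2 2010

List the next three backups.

Dec 21 2010, Jan 12 2011, Feb 6 2011

Gaps: 7, 10, 13, 16 days — each gap is 3 larger than the previous one.
Next gap: 19 days. Dec 2 2010 + 19 days = Dec 21 2010.
Next gap: 22 days. Dec 21 2010 + 22 days = Jan 12 2011.
Next gap: 25 days. Jan 12 2011 + 25 days = Feb 6 2011.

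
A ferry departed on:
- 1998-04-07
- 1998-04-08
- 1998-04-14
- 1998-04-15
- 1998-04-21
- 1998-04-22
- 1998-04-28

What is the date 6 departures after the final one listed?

1998-05-19

The gap pattern 1, 6, 1, 6, 1, 6 repeats every 2 events.
These are the Tuesdays and Wednesdays of each week.
Next Wednesday: 1998-04-29.
The following Tuesday is 1998-05-05.
The following Wednesday is 1998-05-06.
Next Tuesday: 1998-05-12.
The following Wednesday is 1998-05-13.
The following Tuesday is 1998-05-19.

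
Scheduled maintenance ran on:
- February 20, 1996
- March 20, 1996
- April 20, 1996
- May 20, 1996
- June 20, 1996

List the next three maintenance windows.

The day-of-month is always 20 (29, 31, 30, 31 days between events).
So this recurs on the 20th of each month.
July 1996: July 20, 1996.
August 1996: August 20, 1996.
September 1996: September 20, 1996.

July 20, 1996; August 20, 1996; September 20, 1996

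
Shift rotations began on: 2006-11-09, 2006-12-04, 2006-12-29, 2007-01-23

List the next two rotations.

2007-02-17, 2007-03-14

Every event comes 25 days after the last (25, 25, 25).
2007-01-23 + 25 days = 2007-02-17.
2007-02-17 + 25 days = 2007-03-14.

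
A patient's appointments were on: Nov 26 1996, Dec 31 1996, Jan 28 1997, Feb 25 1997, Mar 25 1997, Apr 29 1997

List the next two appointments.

All Tuesdays; the gaps (35, 28, 28, 28, 35) vary with month length.
This is the last Tuesday of each month.
Last Tuesday of May 1997: May 27 1997.
Last Tuesday of June 1997: Jun 24 1997.

May 27 1997, Jun 24 1997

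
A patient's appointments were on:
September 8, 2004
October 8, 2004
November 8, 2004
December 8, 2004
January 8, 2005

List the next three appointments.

February 8, 2005; March 8, 2005; April 8, 2005

Each date is the 8th; the gaps (30, 31, 30, 31) track the month lengths.
The rule is the 8th of each month.
Next: February 2005 → February 8, 2005.
March 2005: March 8, 2005.
Next: April 2005 → April 8, 2005.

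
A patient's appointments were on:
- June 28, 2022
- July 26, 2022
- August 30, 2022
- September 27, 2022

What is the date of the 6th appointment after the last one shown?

These are Tuesdays with 28, 35, 28-day gaps.
Each is the final Tuesday of its month — August 30, 2022 is past the 28th, so '4th Tuesday' doesn't fit.
October 2022 ends with Tuesday October 25, 2022.
November 2022 ends with Tuesday November 29, 2022.
December 2022 ends with Tuesday December 27, 2022.
January 2023 ends with Tuesday January 31, 2023.
Last Tuesday of February 2023: February 28, 2023.
Last Tuesday of March 2023: March 28, 2023.

March 28, 2023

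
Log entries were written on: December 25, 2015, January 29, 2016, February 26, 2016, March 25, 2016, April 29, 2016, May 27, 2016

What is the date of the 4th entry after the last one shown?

September 30, 2016

All Fridays; the gaps (35, 28, 28, 35, 28) vary with month length.
This is the last Friday of each month.
Last Friday of June 2016: June 24, 2016.
Last Friday of July 2016: July 29, 2016.
Last Friday of August 2016: August 26, 2016.
September 2016 ends with Friday September 30, 2016.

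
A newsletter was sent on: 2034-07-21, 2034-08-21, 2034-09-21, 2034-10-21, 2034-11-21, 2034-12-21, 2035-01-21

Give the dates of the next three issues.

Each date is the 21st; the gaps (31, 31, 30, 31, 30, 31) track the month lengths.
The rule is the 21st of each month.
February 2035: 2035-02-21.
March 2035: 2035-03-21.
Next: April 2035 → 2035-04-21.

2035-02-21, 2035-03-21, 2035-04-21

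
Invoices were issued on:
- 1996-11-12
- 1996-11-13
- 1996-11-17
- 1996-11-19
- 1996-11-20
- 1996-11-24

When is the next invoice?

The gap pattern 1, 4, 2, 1, 4 repeats every 3 events.
These are the Tuesdays, Wednesdays and Sundays of each week.
Next Tuesday: 1996-11-26.

1996-11-26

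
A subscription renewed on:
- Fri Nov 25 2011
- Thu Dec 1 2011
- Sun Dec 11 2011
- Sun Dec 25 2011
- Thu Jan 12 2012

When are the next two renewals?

Intervals are 6, 10, 14, 18 days — an arithmetic progression with common difference 4.
Next gap: 22 days. Thu Jan 12 2012 + 22 days = Fri Feb 3 2012.
Next gap: 26 days. Fri Feb 3 2012 + 26 days = Wed Feb 29 2012.

Fri Feb 3 2012, Wed Feb 29 2012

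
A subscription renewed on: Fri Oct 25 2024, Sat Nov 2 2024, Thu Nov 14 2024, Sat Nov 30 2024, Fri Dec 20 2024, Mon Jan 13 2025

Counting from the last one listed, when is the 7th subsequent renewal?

Mon Oct 20 2025

Intervals are 8, 12, 16, 20, 24 days — an arithmetic progression with common difference 4.
Next gap: 28 days. Mon Jan 13 2025 + 28 days = Mon Feb 10 2025.
Next gap: 32 days. Mon Feb 10 2025 + 32 days = Fri Mar 14 2025.
Next gap: 36 days. Fri Mar 14 2025 + 36 days = Sat Apr 19 2025.
Next gap: 40 days. Sat Apr 19 2025 + 40 days = Thu May 29 2025.
Next gap: 44 days. Thu May 29 2025 + 44 days = Sat Jul 12 2025.
Next gap: 48 days. Sat Jul 12 2025 + 48 days = Fri Aug 29 2025.
Next gap: 52 days. Fri Aug 29 2025 + 52 days = Mon Oct 20 2025.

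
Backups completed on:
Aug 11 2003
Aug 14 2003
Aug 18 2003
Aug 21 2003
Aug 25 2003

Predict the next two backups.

Aug 28 2003, Sep 1 2003

The gap pattern 3, 4, 3, 4 repeats every 2 events.
These are the Mondays and Thursdays of each week.
Next Thursday: Aug 28 2003.
The following Monday is Sep 1 2003.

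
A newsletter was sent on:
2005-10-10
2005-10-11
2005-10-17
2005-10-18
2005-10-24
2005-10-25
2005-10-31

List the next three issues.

2005-11-01, 2005-11-07, 2005-11-08

Every event lands on a Monday or Tuesday (gaps cycle 1, 6, 1, 6, 1, 6).
So the schedule is: every Monday and Tuesday.
The following Tuesday is 2005-11-01.
The following Monday is 2005-11-07.
The following Tuesday is 2005-11-08.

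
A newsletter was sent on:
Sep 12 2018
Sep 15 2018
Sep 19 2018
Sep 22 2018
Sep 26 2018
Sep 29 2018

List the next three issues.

Gaps: 3, 4, 3, 4, 3 days — not constant, but cyclic with period 2.
The events fall on every Wednesday and Saturday.
Next Wednesday: Oct 3 2018.
Next Saturday: Oct 6 2018.
The following Wednesday is Oct 10 2018.

Oct 3 2018, Oct 6 2018, Oct 10 2018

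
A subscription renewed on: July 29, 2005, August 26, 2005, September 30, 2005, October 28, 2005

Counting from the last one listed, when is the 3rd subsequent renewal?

January 27, 2006

All Fridays; the gaps (28, 35, 28) vary with month length.
This is the last Friday of each month.
Last Friday of November 2005: November 25, 2005.
Last Friday of December 2005: December 30, 2005.
January 2006 ends with Friday January 27, 2006.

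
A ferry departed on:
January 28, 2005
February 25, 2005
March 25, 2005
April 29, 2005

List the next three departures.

May 27, 2005; June 24, 2005; July 29, 2005

All Fridays; the gaps (28, 28, 35) vary with month length.
This is the last Friday of each month.
May 2005 ends with Friday May 27, 2005.
June 2005 ends with Friday June 24, 2005.
July 2005 ends with Friday July 29, 2005.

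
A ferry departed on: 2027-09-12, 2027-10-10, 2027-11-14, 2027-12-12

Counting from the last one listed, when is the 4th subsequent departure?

All dates are Sundays, 28, 35, 28 days apart.
Specifically, the 2nd Sunday of each month.
2nd Sunday of January 2028: 2028-01-09.
February 2028 — 2nd Sunday is 2028-02-13.
2nd Sunday of March 2028: 2028-03-12.
2nd Sunday of April 2028: 2028-04-09.

2028-04-09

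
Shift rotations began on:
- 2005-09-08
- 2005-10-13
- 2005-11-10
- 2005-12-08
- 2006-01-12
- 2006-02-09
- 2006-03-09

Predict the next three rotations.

2006-04-13, 2006-05-11, 2006-06-08

These are Thursdays at 28- or 35-day spacing (35, 28, 28, 35, 28, 28).
The pattern: 2nd Thursday of the month.
April 2006 — 2nd Thursday is 2006-04-13.
May 2006 — 2nd Thursday is 2006-05-11.
June 2006 — 2nd Thursday is 2006-06-08.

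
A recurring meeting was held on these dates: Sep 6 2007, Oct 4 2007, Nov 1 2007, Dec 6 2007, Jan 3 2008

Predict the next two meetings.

These are Thursdays at 28- or 35-day spacing (28, 28, 35, 28).
The pattern: 1st Thursday of the month.
1st Thursday of February 2008: Feb 7 2008.
1st Thursday of March 2008: Mar 6 2008.

Feb 7 2008, Mar 6 2008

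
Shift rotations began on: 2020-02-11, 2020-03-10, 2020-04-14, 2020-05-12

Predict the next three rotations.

2020-06-09, 2020-07-14, 2020-08-11

All dates are Tuesdays, 28, 35, 28 days apart.
Specifically, the 2nd Tuesday of each month.
2nd Tuesday of June 2020: 2020-06-09.
July 2020 — 2nd Tuesday is 2020-07-14.
August 2020 — 2nd Tuesday is 2020-08-11.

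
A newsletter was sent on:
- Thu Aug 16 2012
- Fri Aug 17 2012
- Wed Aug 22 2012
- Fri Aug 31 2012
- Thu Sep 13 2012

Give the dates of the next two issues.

Sun Sep 30 2012, Sun Oct 21 2012

Gaps: 1, 5, 9, 13 days — each gap is 4 larger than the previous one.
Next gap: 17 days. Thu Sep 13 2012 + 17 days = Sun Sep 30 2012.
Next gap: 21 days. Sun Sep 30 2012 + 21 days = Sun Oct 21 2012.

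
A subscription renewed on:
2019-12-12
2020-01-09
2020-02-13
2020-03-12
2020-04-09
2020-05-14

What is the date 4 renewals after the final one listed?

2020-09-10

Gaps: 28, 35, 28, 28, 35 days — a mix of 28 and 35. Every date is a Thursday.
Each is the 2nd Thursday of its month.
June 2020 — 2nd Thursday is 2020-06-11.
July 2020 — 2nd Thursday is 2020-07-09.
2nd Thursday of August 2020: 2020-08-13.
2nd Thursday of September 2020: 2020-09-10.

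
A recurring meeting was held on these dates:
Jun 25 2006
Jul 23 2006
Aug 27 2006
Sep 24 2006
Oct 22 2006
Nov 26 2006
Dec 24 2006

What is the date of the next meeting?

Gaps: 28, 35, 28, 28, 35, 28 days — a mix of 28 and 35. Every date is a Sunday.
Each is the 4th Sunday of its month.
January 2007 — 4th Sunday is Jan 28 2007.

Jan 28 2007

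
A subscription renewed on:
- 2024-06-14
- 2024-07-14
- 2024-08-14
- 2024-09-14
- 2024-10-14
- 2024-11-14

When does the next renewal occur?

2024-12-14

Each date is the 14th; the gaps (30, 31, 31, 30, 31) track the month lengths.
The rule is the 14th of each month.
Next: December 2024 → 2024-12-14.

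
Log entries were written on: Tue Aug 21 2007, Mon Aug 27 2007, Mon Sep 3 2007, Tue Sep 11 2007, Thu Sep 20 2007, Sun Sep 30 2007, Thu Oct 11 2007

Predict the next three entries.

Tue Oct 23 2007, Mon Nov 5 2007, Mon Nov 19 2007

Gaps: 6, 7, 8, 9, 10, 11 days — each gap is 1 larger than the previous one.
Next gap: 12 days. Thu Oct 11 2007 + 12 days = Tue Oct 23 2007.
Next gap: 13 days. Tue Oct 23 2007 + 13 days = Mon Nov 5 2007.
Next gap: 14 days. Mon Nov 5 2007 + 14 days = Mon Nov 19 2007.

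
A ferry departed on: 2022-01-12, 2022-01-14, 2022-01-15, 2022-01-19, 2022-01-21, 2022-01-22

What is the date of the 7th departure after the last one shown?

2022-02-09

Every event lands on a Wednesday or Friday or Saturday (gaps cycle 2, 1, 4, 2, 1).
So the schedule is: every Wednesday, Friday and Saturday.
The following Wednesday is 2022-01-26.
Next Friday: 2022-01-28.
The following Saturday is 2022-01-29.
The following Wednesday is 2022-02-02.
Next Friday: 2022-02-04.
The following Saturday is 2022-02-05.
The following Wednesday is 2022-02-09.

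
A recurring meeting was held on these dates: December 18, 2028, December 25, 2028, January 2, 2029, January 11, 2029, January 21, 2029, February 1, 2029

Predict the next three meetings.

The spacing grows by 1 each time: 7, 8, 9, 10, 11 days.
Next gap: 12 days. February 1, 2029 + 12 days = February 13, 2029.
Next gap: 13 days. February 13, 2029 + 13 days = February 26, 2029.
Next gap: 14 days. February 26, 2029 + 14 days = March 12, 2029.

February 13, 2029; February 26, 2029; March 12, 2029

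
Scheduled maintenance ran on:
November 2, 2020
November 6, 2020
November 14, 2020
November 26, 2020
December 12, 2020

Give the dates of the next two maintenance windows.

Intervals are 4, 8, 12, 16 days — an arithmetic progression with common difference 4.
Next gap: 20 days. December 12, 2020 + 20 days = January 1, 2021.
Next gap: 24 days. January 1, 2021 + 24 days = January 25, 2021.

January 1, 2021; January 25, 2021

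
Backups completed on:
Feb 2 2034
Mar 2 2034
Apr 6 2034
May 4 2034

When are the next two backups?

All dates are Thursdays, 28, 35, 28 days apart.
Specifically, the 1st Thursday of each month.
June 2034 — 1st Thursday is Jun 1 2034.
1st Thursday of July 2034: Jul 6 2034.

Jun 1 2034, Jul 6 2034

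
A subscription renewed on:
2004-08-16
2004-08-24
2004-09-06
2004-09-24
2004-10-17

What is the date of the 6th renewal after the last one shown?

Intervals are 8, 13, 18, 23 days — an arithmetic progression with common difference 5.
Next gap: 28 days. 2004-10-17 + 28 days = 2004-11-14.
Next gap: 33 days. 2004-11-14 + 33 days = 2004-12-17.
Next gap: 38 days. 2004-12-17 + 38 days = 2005-01-24.
Next gap: 43 days. 2005-01-24 + 43 days = 2005-03-08.
Next gap: 48 days. 2005-03-08 + 48 days = 2005-04-25.
Next gap: 53 days. 2005-04-25 + 53 days = 2005-06-17.

2005-06-17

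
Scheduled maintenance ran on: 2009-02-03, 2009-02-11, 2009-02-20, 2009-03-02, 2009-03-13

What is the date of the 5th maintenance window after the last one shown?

Gaps: 8, 9, 10, 11 days — each gap is 1 larger than the previous one.
Next gap: 12 days. 2009-03-13 + 12 days = 2009-03-25.
Next gap: 13 days. 2009-03-25 + 13 days = 2009-04-07.
Next gap: 14 days. 2009-04-07 + 14 days = 2009-04-21.
Next gap: 15 days. 2009-04-21 + 15 days = 2009-05-06.
Next gap: 16 days. 2009-05-06 + 16 days = 2009-05-22.

2009-05-22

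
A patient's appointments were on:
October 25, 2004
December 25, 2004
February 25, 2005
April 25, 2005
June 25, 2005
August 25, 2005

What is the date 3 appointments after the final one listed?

February 25, 2006

The day-of-month is always 25 (61, 62, 59, 61, 61 days between events).
So this recurs on the 25th of every 2 months.
October 2005: October 25, 2005.
Next: December 2005 → December 25, 2005.
Next: February 2006 → February 25, 2006.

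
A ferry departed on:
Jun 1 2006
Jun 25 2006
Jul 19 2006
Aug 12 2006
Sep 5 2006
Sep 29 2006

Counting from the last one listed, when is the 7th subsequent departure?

The spacing is 24, 24, 24, 24, 24 days — always 24 days.
Sep 29 2006 + 24 days = Oct 23 2006.
Oct 23 2006 + 24 days = Nov 16 2006.
Nov 16 2006 + 24 days = Dec 10 2006.
Dec 10 2006 + 24 days = Jan 3 2007.
Jan 3 2007 + 24 days = Jan 27 2007.
Jan 27 2007 + 24 days = Feb 20 2007.
Feb 20 2007 + 24 days = Mar 16 2007.

Mar 16 2007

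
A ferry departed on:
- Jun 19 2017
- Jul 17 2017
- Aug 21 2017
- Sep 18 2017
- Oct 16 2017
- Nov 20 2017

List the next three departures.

Gaps: 28, 35, 28, 28, 35 days — a mix of 28 and 35. Every date is a Monday.
Each is the 3rd Monday of its month.
December 2017 — 3rd Monday is Dec 18 2017.
January 2018 — 3rd Monday is Jan 15 2018.
3rd Monday of February 2018: Feb 19 2018.

Dec 18 2017, Jan 15 2018, Feb 19 2018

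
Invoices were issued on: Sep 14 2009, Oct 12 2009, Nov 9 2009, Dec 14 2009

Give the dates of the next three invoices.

Jan 11 2010, Feb 8 2010, Mar 8 2010

Gaps: 28, 28, 35 days — a mix of 28 and 35. Every date is a Monday.
Each is the 2nd Monday of its month.
2nd Monday of January 2010: Jan 11 2010.
February 2010 — 2nd Monday is Feb 8 2010.
March 2010 — 2nd Monday is Mar 8 2010.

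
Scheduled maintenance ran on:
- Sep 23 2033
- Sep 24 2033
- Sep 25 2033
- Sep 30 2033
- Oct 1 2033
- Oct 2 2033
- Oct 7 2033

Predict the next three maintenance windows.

Oct 8 2033, Oct 9 2033, Oct 14 2033

Gaps: 1, 1, 5, 1, 1, 5 days — not constant, but cyclic with period 3.
The events fall on every Friday, Saturday and Sunday.
The following Saturday is Oct 8 2033.
The following Sunday is Oct 9 2033.
The following Friday is Oct 14 2033.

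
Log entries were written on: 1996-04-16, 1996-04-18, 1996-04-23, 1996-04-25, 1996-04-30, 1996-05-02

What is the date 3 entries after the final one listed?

The gap pattern 2, 5, 2, 5, 2 repeats every 2 events.
These are the Tuesdays and Thursdays of each week.
The following Tuesday is 1996-05-07.
Next Thursday: 1996-05-09.
The following Tuesday is 1996-05-14.

1996-05-14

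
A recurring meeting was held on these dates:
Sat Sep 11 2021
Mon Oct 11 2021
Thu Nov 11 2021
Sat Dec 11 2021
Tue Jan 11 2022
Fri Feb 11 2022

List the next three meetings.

Fri Mar 11 2022, Mon Apr 11 2022, Wed May 11 2022

Gaps: 30, 31, 30, 31, 31 days — not constant. Every event is on the 11th of the month.
Pattern: the 11th of each month.
Next: March 2022 → Fri Mar 11 2022.
Next: April 2022 → Mon Apr 11 2022.
May 2022: Wed May 11 2022.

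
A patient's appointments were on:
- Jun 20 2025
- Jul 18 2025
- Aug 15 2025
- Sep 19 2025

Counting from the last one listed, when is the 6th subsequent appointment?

These are Fridays at 28- or 35-day spacing (28, 28, 35).
The pattern: 3rd Friday of the month.
3rd Friday of October 2025: Oct 17 2025.
November 2025 — 3rd Friday is Nov 21 2025.
December 2025 — 3rd Friday is Dec 19 2025.
3rd Friday of January 2026: Jan 16 2026.
February 2026 — 3rd Friday is Feb 20 2026.
3rd Friday of March 2026: Mar 20 2026.

Mar 20 2026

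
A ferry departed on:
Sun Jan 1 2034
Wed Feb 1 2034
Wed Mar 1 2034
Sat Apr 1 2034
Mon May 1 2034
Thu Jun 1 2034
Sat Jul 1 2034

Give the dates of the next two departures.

Tue Aug 1 2034, Fri Sep 1 2034

Each date is the 1st; the gaps (31, 28, 31, 30, 31, 30) track the month lengths.
The rule is the 1st of each month.
August 2034: Tue Aug 1 2034.
Next: September 2034 → Fri Sep 1 2034.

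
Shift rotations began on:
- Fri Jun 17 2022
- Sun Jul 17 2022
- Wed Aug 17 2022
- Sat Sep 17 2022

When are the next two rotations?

Mon Oct 17 2022, Thu Nov 17 2022

Each date is the 17th; the gaps (30, 31, 31) track the month lengths.
The rule is the 17th of each month.
Next: October 2022 → Mon Oct 17 2022.
Next: November 2022 → Thu Nov 17 2022.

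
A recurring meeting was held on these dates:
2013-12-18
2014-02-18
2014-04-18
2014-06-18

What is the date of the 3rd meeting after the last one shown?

2014-12-18

The day-of-month is always 18 (62, 59, 61 days between events).
So this recurs on the 18th of every 2 months.
Next: August 2014 → 2014-08-18.
Next: October 2014 → 2014-10-18.
Next: December 2014 → 2014-12-18.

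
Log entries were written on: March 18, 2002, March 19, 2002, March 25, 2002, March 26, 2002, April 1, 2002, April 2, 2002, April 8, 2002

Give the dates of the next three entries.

April 9, 2002; April 15, 2002; April 16, 2002

The gap pattern 1, 6, 1, 6, 1, 6 repeats every 2 events.
These are the Mondays and Tuesdays of each week.
Next Tuesday: April 9, 2002.
Next Monday: April 15, 2002.
Next Tuesday: April 16, 2002.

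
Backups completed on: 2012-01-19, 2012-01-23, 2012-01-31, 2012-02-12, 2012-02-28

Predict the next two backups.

The spacing grows by 4 each time: 4, 8, 12, 16 days.
Next gap: 20 days. 2012-02-28 + 20 days = 2012-03-19.
Next gap: 24 days. 2012-03-19 + 24 days = 2012-04-12.

2012-03-19, 2012-04-12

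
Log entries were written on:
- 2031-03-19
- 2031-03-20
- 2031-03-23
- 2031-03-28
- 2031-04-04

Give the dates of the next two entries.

The spacing grows by 2 each time: 1, 3, 5, 7 days.
Next gap: 9 days. 2031-04-04 + 9 days = 2031-04-13.
Next gap: 11 days. 2031-04-13 + 11 days = 2031-04-24.

2031-04-13, 2031-04-24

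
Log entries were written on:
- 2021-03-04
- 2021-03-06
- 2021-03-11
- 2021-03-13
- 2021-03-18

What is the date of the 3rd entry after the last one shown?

Every event lands on a Thursday or Saturday (gaps cycle 2, 5, 2, 5).
So the schedule is: every Thursday and Saturday.
Next Saturday: 2021-03-20.
Next Thursday: 2021-03-25.
Next Saturday: 2021-03-27.

2021-03-27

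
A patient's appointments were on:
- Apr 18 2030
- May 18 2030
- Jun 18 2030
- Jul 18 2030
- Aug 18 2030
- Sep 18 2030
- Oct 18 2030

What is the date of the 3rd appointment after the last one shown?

The day-of-month is always 18 (30, 31, 30, 31, 31, 30 days between events).
So this recurs on the 18th of each month.
November 2030: Nov 18 2030.
December 2030: Dec 18 2030.
Next: January 2031 → Jan 18 2031.

Jan 18 2031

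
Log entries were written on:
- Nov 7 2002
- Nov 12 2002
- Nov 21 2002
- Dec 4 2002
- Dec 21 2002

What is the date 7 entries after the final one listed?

Aug 9 2003

The spacing grows by 4 each time: 5, 9, 13, 17 days.
Next gap: 21 days. Dec 21 2002 + 21 days = Jan 11 2003.
Next gap: 25 days. Jan 11 2003 + 25 days = Feb 5 2003.
Next gap: 29 days. Feb 5 2003 + 29 days = Mar 6 2003.
Next gap: 33 days. Mar 6 2003 + 33 days = Apr 8 2003.
Next gap: 37 days. Apr 8 2003 + 37 days = May 15 2003.
Next gap: 41 days. May 15 2003 + 41 days = Jun 25 2003.
Next gap: 45 days. Jun 25 2003 + 45 days = Aug 9 2003.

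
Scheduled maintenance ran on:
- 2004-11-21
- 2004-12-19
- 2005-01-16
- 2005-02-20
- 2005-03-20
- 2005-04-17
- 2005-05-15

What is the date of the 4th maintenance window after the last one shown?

Gaps: 28, 28, 35, 28, 28, 28 days — a mix of 28 and 35. Every date is a Sunday.
Each is the 3rd Sunday of its month.
3rd Sunday of June 2005: 2005-06-19.
July 2005 — 3rd Sunday is 2005-07-17.
3rd Sunday of August 2005: 2005-08-21.
3rd Sunday of September 2005: 2005-09-18.

2005-09-18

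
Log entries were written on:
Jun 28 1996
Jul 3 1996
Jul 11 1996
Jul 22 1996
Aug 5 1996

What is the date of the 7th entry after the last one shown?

Feb 3 1997

The spacing grows by 3 each time: 5, 8, 11, 14 days.
Next gap: 17 days. Aug 5 1996 + 17 days = Aug 22 1996.
Next gap: 20 days. Aug 22 1996 + 20 days = Sep 11 1996.
Next gap: 23 days. Sep 11 1996 + 23 days = Oct 4 1996.
Next gap: 26 days. Oct 4 1996 + 26 days = Oct 30 1996.
Next gap: 29 days. Oct 30 1996 + 29 days = Nov 28 1996.
Next gap: 32 days. Nov 28 1996 + 32 days = Dec 30 1996.
Next gap: 35 days. Dec 30 1996 + 35 days = Feb 3 1997.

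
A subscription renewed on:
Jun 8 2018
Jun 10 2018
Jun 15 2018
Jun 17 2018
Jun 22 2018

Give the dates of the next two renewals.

Jun 24 2018, Jun 29 2018

The gap pattern 2, 5, 2, 5 repeats every 2 events.
These are the Fridays and Sundays of each week.
Next Sunday: Jun 24 2018.
Next Friday: Jun 29 2018.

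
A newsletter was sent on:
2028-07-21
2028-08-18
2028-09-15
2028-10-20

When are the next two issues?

These are Fridays at 28- or 35-day spacing (28, 28, 35).
The pattern: 3rd Friday of the month.
November 2028 — 3rd Friday is 2028-11-17.
3rd Friday of December 2028: 2028-12-15.

2028-11-17, 2028-12-15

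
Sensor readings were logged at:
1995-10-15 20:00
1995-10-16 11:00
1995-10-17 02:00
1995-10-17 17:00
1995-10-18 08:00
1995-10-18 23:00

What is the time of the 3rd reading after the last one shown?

Gaps: 15, 15, 15, 15, 15 hours — each event is 15 hours after the previous one.
1995-10-18 23:00 + 15 h = 1995-10-19 14:00.
1995-10-19 14:00 + 15 h = 1995-10-20 05:00.
1995-10-20 05:00 + 15 h = 1995-10-20 20:00.

1995-10-20 20:00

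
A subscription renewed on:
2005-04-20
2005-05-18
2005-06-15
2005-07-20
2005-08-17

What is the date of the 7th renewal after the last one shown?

2006-03-15

Gaps: 28, 28, 35, 28 days — a mix of 28 and 35. Every date is a Wednesday.
Each is the 3rd Wednesday of its month.
3rd Wednesday of September 2005: 2005-09-21.
3rd Wednesday of October 2005: 2005-10-19.
November 2005 — 3rd Wednesday is 2005-11-16.
December 2005 — 3rd Wednesday is 2005-12-21.
3rd Wednesday of January 2006: 2006-01-18.
February 2006 — 3rd Wednesday is 2006-02-15.
March 2006 — 3rd Wednesday is 2006-03-15.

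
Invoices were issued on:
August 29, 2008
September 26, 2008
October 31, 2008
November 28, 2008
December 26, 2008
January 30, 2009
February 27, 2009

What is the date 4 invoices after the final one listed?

All Fridays; the gaps (28, 35, 28, 28, 35, 28) vary with month length.
This is the last Friday of each month.
Last Friday of March 2009: March 27, 2009.
Last Friday of April 2009: April 24, 2009.
Last Friday of May 2009: May 29, 2009.
Last Friday of June 2009: June 26, 2009.

June 26, 2009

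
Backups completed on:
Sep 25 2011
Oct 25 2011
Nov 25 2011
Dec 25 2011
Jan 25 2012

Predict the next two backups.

The day-of-month is always 25 (30, 31, 30, 31 days between events).
So this recurs on the 25th of each month.
Next: February 2012 → Feb 25 2012.
Next: March 2012 → Mar 25 2012.

Feb 25 2012, Mar 25 2012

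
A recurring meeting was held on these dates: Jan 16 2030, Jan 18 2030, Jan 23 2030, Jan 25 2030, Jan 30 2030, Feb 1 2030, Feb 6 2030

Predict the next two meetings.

Gaps: 2, 5, 2, 5, 2, 5 days — not constant, but cyclic with period 2.
The events fall on every Wednesday and Friday.
The following Friday is Feb 8 2030.
Next Wednesday: Feb 13 2030.

Feb 8 2030, Feb 13 2030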